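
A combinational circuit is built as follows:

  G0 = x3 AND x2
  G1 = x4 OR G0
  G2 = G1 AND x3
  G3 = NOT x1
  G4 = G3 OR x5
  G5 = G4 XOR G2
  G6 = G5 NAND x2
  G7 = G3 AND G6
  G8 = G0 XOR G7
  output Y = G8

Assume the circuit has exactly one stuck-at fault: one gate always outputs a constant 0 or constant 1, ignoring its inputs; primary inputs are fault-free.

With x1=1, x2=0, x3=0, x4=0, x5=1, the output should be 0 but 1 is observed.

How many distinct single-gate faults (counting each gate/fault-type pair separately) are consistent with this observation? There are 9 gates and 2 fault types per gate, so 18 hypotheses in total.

Fault-free: G0=0, G1=0, G2=0, G3=0, G4=1, G5=1, G6=1, G7=0, G8=0 → 0. Observed 1.
  G0: stuck-at-1 ✓; others ✗
  G1: none of the 2 fault types match ✗
  G2: none of the 2 fault types match ✗
  G3: stuck-at-1 ✓; others ✗
  G4: none of the 2 fault types match ✗
  G5: none of the 2 fault types match ✗
  G6: none of the 2 fault types match ✗
  G7: stuck-at-1 ✓; others ✗
  G8: stuck-at-1 ✓; others ✗
Consistent faults: {G0 stuck-at-1, G3 stuck-at-1, G7 stuck-at-1, G8 stuck-at-1} — 4 in all.

4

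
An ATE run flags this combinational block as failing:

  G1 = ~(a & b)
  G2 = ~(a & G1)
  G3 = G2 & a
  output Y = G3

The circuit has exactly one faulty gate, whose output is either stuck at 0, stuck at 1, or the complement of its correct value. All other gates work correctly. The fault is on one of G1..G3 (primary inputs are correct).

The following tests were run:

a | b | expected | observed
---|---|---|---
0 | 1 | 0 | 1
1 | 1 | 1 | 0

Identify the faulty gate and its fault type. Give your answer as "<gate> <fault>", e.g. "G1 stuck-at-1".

Fault-free values for test 1 (a=0, b=1): G1=1, G2=1, G3=0, giving Y=0. Observed 1.
Test 1: faults giving observed 1 are {G3 stuck-at-1, G3 inverted output}.
Test 2 (a=1, b=1): fault-free G1=0, G2=1, G3=1 → 1; observed 0. Eliminates G3 stuck-at-1.
Only G3 inverted output is consistent with every test.

G3 inverted output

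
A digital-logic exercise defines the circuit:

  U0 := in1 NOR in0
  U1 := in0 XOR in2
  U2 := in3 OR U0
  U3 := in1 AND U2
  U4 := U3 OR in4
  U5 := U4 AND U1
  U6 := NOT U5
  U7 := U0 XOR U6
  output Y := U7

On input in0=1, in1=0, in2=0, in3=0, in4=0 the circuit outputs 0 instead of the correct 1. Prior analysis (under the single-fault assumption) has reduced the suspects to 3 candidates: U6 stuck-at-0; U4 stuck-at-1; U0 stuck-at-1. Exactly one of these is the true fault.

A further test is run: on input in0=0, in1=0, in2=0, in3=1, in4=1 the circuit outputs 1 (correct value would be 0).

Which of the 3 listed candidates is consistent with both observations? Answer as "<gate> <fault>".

Evaluate each candidate on input in0=0, in1=0, in2=0, in3=1, in4=1:
  U6 stuck-at-0: U0=1, U1=0, U2=1, U3=0, U4=1, U5=0, U6=0 [stuck-at-0], U7=1 → 1 — matches
  U4 stuck-at-1: U0=1, U1=0, U2=1, U3=0, U4=1 [stuck-at-1], U5=0, U6=1, U7=0 → 0 — eliminated
  U0 stuck-at-1: U0=1 [stuck-at-1], U1=0, U2=1, U3=0, U4=1, U5=0, U6=1, U7=0 → 0 — eliminated
Only U6 stuck-at-0 reproduces the observed 1.

U6 stuck-at-0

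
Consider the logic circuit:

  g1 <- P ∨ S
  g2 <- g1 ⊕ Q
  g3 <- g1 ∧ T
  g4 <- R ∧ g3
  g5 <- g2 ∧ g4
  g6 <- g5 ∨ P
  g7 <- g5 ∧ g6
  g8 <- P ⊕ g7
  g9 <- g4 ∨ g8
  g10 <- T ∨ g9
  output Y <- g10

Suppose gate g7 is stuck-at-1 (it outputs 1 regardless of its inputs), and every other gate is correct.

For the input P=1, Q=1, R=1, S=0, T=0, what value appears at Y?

Propagate with g7 forced: g1=1, g2=0, g3=0, g4=0, g5=0, g6=1, g7=1 [stuck-at-1], g8=0, g9=0, g10=0.
So Y = 0. (Without the fault it would be 1.)

0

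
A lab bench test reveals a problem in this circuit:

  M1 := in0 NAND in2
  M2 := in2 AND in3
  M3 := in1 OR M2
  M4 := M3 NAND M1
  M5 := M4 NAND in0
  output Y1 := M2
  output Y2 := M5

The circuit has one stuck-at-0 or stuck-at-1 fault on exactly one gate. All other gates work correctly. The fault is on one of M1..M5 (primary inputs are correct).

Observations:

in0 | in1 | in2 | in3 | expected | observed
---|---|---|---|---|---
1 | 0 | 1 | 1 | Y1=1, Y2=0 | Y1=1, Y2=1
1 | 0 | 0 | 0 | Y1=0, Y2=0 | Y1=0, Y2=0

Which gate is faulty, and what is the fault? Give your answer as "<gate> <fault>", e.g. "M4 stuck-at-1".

Fault-free values for test 1 (in0=1, in1=0, in2=1, in3=1): M1=0, M2=1, M3=1, M4=1, M5=0, giving Y1=1, Y2=0. Observed Y1=1, Y2=1.
Test 1: faults giving observed Y1=1, Y2=1 are {M1 stuck-at-1, M4 stuck-at-0, M5 stuck-at-1}.
Test 2 (in0=1, in1=0, in2=0, in3=0): fault-free M1=1, M2=0, M3=0, M4=1, M5=0 → Y1=0, Y2=0; observed Y1=0, Y2=0. Eliminates M4 stuck-at-0, M5 stuck-at-1.
Only M1 stuck-at-1 is consistent with every test.

M1 stuck-at-1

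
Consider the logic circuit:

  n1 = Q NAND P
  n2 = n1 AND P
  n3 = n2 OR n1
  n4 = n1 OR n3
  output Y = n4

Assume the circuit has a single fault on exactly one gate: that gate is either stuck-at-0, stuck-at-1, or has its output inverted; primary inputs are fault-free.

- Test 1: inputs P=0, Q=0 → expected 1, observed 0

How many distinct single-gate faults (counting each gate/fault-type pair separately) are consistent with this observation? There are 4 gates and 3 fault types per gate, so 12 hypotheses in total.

4

Fault-free: n1=1, n2=0, n3=1, n4=1 → 1. Observed 0.
  n1 stuck-at-0: output 0 ✓
  n1 stuck-at-1: output 1 ✗
  n1 inverted output: output 0 ✓
  n2 stuck-at-0: output 1 ✗
  n2 stuck-at-1: output 1 ✗
  n2 inverted output: output 1 ✗
  n3 stuck-at-0: output 1 ✗
  n3 stuck-at-1: output 1 ✗
  n3 inverted output: output 1 ✗
  n4 stuck-at-0: output 0 ✓
  n4 stuck-at-1: output 1 ✗
  n4 inverted output: output 0 ✓
Consistent faults: {n1 stuck-at-0, n1 inverted output, n4 stuck-at-0, n4 inverted output} — 4 in all.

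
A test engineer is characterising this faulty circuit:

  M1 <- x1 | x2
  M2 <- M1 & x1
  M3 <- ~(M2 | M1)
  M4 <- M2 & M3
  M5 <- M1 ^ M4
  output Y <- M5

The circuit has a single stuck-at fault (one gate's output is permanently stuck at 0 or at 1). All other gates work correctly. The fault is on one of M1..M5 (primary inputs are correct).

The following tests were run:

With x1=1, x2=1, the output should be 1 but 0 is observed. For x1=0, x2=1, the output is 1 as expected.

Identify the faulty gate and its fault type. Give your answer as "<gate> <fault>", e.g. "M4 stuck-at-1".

M3 stuck-at-1

Fault-free values for test 1 (x1=1, x2=1): M1=1, M2=1, M3=0, M4=0, M5=1, giving Y=1. Observed 0.
Test 1: faults giving observed 0 are {M1 stuck-at-0, M3 stuck-at-1, M4 stuck-at-1, M5 stuck-at-0}.
Test 2 (x1=0, x2=1): fault-free M1=1, M2=0, M3=0, M4=0, M5=1 → 1; observed 1. Eliminates M1 stuck-at-0, M4 stuck-at-1, M5 stuck-at-0.
Only M3 stuck-at-1 is consistent with every test.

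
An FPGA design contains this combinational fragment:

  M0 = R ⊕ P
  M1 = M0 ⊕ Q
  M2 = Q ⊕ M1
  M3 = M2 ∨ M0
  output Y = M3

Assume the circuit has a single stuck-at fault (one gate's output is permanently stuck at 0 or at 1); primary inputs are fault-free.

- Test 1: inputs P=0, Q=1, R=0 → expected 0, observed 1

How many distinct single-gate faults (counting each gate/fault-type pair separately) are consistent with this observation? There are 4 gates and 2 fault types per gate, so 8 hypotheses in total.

4

Fault-free: M0=0, M1=1, M2=0, M3=0 → 0. Observed 1.
  M0 stuck-at-0: output 0 ✗
  M0 stuck-at-1: output 1 ✓
  M1 stuck-at-0: output 1 ✓
  M1 stuck-at-1: output 0 ✗
  M2 stuck-at-0: output 0 ✗
  M2 stuck-at-1: output 1 ✓
  M3 stuck-at-0: output 0 ✗
  M3 stuck-at-1: output 1 ✓
Consistent faults: {M0 stuck-at-1, M1 stuck-at-0, M2 stuck-at-1, M3 stuck-at-1} — 4 in all.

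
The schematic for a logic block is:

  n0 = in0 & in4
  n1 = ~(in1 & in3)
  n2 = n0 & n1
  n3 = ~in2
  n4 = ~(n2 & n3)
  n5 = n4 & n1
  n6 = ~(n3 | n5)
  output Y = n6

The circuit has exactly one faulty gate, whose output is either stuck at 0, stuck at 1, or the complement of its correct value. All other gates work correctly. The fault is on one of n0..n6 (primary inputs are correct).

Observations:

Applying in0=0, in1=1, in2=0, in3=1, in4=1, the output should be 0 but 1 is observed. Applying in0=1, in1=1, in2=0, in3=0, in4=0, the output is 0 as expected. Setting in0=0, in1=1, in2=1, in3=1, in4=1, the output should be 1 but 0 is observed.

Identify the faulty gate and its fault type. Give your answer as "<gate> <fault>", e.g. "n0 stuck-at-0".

Fault-free values for test 1 (in0=0, in1=1, in2=0, in3=1, in4=1): n0=0, n1=0, n2=0, n3=1, n4=1, n5=0, n6=0, giving Y=0. Observed 1.
Test 1: faults giving observed 1 are {n3 stuck-at-0, n3 inverted output, n6 stuck-at-1, n6 inverted output}.
Test 2 (in0=1, in1=1, in2=0, in3=0, in4=0): fault-free n0=0, n1=1, n2=0, n3=1, n4=1, n5=1, n6=0 → 0; observed 0. Eliminates n6 stuck-at-1, n6 inverted output.
Test 3 (in0=0, in1=1, in2=1, in3=1, in4=1): fault-free n0=0, n1=0, n2=0, n3=0, n4=1, n5=0, n6=1 → 1; observed 0. Eliminates n3 stuck-at-0.
Only n3 inverted output is consistent with every test.

n3 inverted output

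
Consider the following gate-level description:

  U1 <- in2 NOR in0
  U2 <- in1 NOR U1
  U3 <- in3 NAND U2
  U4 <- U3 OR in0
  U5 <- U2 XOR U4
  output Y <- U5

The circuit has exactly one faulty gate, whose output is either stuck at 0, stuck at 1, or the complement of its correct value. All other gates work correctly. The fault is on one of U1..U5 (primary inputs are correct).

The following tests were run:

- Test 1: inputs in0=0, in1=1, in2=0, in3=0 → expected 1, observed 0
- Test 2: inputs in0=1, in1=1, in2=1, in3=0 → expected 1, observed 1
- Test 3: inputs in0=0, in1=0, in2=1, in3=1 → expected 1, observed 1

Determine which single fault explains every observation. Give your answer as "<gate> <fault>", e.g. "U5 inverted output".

U3 stuck-at-0

Fault-free values for test 1 (in0=0, in1=1, in2=0, in3=0): U1=1, U2=0, U3=1, U4=1, U5=1, giving Y=1. Observed 0.
Test 1: faults giving observed 0 are {U2 stuck-at-1, U2 inverted output, U3 stuck-at-0, U3 inverted output, U4 stuck-at-0, U4 inverted output, U5 stuck-at-0, U5 inverted output}.
Test 2 (in0=1, in1=1, in2=1, in3=0): fault-free U1=0, U2=0, U3=1, U4=1, U5=1 → 1; observed 1. Eliminates U2 stuck-at-1, U2 inverted output, U4 stuck-at-0, U4 inverted output, U5 stuck-at-0, U5 inverted output.
Test 3 (in0=0, in1=0, in2=1, in3=1): fault-free U1=0, U2=1, U3=0, U4=0, U5=1 → 1; observed 1. Eliminates U3 inverted output.
Only U3 stuck-at-0 is consistent with every test.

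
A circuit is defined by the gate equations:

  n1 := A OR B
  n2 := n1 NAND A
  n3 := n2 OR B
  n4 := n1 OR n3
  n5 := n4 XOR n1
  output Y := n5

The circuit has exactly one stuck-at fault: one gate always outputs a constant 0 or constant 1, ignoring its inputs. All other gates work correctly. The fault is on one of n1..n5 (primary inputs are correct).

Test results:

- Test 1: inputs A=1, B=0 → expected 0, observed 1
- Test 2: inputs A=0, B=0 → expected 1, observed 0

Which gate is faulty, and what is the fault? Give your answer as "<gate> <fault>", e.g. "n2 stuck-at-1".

Fault-free values for test 1 (A=1, B=0): n1=1, n2=0, n3=0, n4=1, n5=0, giving Y=0. Observed 1.
Test 1: faults giving observed 1 are {n1 stuck-at-0, n4 stuck-at-0, n5 stuck-at-1}.
Test 2 (A=0, B=0): fault-free n1=0, n2=1, n3=1, n4=1, n5=1 → 1; observed 0. Eliminates n1 stuck-at-0, n5 stuck-at-1.
Only n4 stuck-at-0 is consistent with every test.

n4 stuck-at-0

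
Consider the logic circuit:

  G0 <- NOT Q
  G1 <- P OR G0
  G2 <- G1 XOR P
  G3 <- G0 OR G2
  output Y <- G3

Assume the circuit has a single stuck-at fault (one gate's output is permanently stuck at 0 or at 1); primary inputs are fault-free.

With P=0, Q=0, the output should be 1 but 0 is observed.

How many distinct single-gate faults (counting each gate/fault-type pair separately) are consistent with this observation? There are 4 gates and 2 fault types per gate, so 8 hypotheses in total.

2

Fault-free: G0=1, G1=1, G2=1, G3=1 → 1. Observed 0.
  G0 stuck-at-0: output 0 ✓
  G0 stuck-at-1: output 1 ✗
  G1 stuck-at-0: output 1 ✗
  G1 stuck-at-1: output 1 ✗
  G2 stuck-at-0: output 1 ✗
  G2 stuck-at-1: output 1 ✗
  G3 stuck-at-0: output 0 ✓
  G3 stuck-at-1: output 1 ✗
Consistent faults: {G0 stuck-at-0, G3 stuck-at-0} — 2 in all.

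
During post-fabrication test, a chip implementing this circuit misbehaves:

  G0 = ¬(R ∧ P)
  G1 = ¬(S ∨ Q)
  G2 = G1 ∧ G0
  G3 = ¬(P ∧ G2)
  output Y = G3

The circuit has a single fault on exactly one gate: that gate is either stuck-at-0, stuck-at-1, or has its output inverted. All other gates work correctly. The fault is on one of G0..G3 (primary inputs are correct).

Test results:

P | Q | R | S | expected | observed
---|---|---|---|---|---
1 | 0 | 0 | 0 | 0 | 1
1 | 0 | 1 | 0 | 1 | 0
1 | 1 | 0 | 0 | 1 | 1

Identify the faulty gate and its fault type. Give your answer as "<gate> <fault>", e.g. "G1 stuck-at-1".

Fault-free values for test 1 (P=1, Q=0, R=0, S=0): G0=1, G1=1, G2=1, G3=0, giving Y=0. Observed 1.
Test 1: faults giving observed 1 are {G0 stuck-at-0, G0 inverted output, G1 stuck-at-0, G1 inverted output, G2 stuck-at-0, G2 inverted output, G3 stuck-at-1, G3 inverted output}.
Test 2 (P=1, Q=0, R=1, S=0): fault-free G0=0, G1=1, G2=0, G3=1 → 1; observed 0. Eliminates G0 stuck-at-0, G1 stuck-at-0, G1 inverted output, G2 stuck-at-0, G3 stuck-at-1.
Test 3 (P=1, Q=1, R=0, S=0): fault-free G0=1, G1=0, G2=0, G3=1 → 1; observed 1. Eliminates G2 inverted output, G3 inverted output.
Only G0 inverted output is consistent with every test.

G0 inverted output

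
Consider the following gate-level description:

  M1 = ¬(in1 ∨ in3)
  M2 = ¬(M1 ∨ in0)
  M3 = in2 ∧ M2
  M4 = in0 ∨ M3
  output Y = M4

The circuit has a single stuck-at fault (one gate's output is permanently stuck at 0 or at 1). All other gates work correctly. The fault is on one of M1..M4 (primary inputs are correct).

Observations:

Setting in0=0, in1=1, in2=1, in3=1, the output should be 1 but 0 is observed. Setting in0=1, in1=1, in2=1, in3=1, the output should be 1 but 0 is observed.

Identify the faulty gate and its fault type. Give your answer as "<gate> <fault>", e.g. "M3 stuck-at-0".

M4 stuck-at-0

Fault-free values for test 1 (in0=0, in1=1, in2=1, in3=1): M1=0, M2=1, M3=1, M4=1, giving Y=1. Observed 0.
Test 1: faults giving observed 0 are {M1 stuck-at-1, M2 stuck-at-0, M3 stuck-at-0, M4 stuck-at-0}.
Test 2 (in0=1, in1=1, in2=1, in3=1): fault-free M1=0, M2=0, M3=0, M4=1 → 1; observed 0. Eliminates M1 stuck-at-1, M2 stuck-at-0, M3 stuck-at-0.
Only M4 stuck-at-0 is consistent with every test.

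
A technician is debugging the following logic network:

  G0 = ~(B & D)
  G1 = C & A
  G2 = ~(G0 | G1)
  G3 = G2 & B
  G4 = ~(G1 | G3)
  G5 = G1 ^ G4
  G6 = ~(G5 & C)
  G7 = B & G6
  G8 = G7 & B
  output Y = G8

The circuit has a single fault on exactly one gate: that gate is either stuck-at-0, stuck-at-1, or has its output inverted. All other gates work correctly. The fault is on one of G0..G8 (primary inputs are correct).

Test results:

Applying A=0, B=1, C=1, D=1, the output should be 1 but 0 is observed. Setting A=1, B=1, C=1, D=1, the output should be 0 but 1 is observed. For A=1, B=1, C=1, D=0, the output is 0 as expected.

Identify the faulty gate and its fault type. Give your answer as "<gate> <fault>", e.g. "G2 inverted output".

Fault-free values for test 1 (A=0, B=1, C=1, D=1): G0=0, G1=0, G2=1, G3=1, G4=0, G5=0, G6=1, G7=1, G8=1, giving Y=1. Observed 0.
Test 1: faults giving observed 0 are {G0 stuck-at-1, G0 inverted output, G1 stuck-at-1, G1 inverted output, G2 stuck-at-0, G2 inverted output, G3 stuck-at-0, G3 inverted output, G4 stuck-at-1, G4 inverted output, G5 stuck-at-1, G5 inverted output, G6 stuck-at-0, G6 inverted output, G7 stuck-at-0, G7 inverted output, G8 stuck-at-0, G8 inverted output}.
Test 2 (A=1, B=1, C=1, D=1): fault-free G0=0, G1=1, G2=0, G3=0, G4=0, G5=1, G6=0, G7=0, G8=0 → 0; observed 1. Eliminates G0 stuck-at-1, G0 inverted output, G1 stuck-at-1, G2 stuck-at-0, G2 inverted output, G3 stuck-at-0, G3 inverted output, G5 stuck-at-1, G6 stuck-at-0, G7 stuck-at-0, G8 stuck-at-0.
Test 3 (A=1, B=1, C=1, D=0): fault-free G0=1, G1=1, G2=0, G3=0, G4=0, G5=1, G6=0, G7=0, G8=0 → 0; observed 0. Eliminates G4 stuck-at-1, G4 inverted output, G5 inverted output, G6 inverted output, G7 inverted output, G8 inverted output.
Only G1 inverted output is consistent with every test.

G1 inverted output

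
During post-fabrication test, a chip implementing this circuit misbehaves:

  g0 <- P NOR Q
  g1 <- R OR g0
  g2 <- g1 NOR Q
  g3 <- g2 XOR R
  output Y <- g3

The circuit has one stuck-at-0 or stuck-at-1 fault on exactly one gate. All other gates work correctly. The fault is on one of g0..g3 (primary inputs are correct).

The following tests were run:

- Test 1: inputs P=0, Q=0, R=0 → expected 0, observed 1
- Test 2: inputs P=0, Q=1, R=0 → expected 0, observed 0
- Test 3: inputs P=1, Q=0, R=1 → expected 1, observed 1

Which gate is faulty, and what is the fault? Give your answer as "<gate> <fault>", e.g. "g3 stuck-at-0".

Fault-free values for test 1 (P=0, Q=0, R=0): g0=1, g1=1, g2=0, g3=0, giving Y=0. Observed 1.
Test 1: faults giving observed 1 are {g0 stuck-at-0, g1 stuck-at-0, g2 stuck-at-1, g3 stuck-at-1}.
Test 2 (P=0, Q=1, R=0): fault-free g0=0, g1=0, g2=0, g3=0 → 0; observed 0. Eliminates g2 stuck-at-1, g3 stuck-at-1.
Test 3 (P=1, Q=0, R=1): fault-free g0=0, g1=1, g2=0, g3=1 → 1; observed 1. Eliminates g1 stuck-at-0.
Only g0 stuck-at-0 is consistent with every test.

g0 stuck-at-0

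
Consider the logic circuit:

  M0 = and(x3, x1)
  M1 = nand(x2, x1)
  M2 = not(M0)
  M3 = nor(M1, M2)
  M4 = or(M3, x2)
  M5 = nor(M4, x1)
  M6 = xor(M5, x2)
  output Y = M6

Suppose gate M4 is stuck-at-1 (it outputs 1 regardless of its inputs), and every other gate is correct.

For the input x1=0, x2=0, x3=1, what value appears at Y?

Propagate with M4 forced: M0=0, M1=1, M2=1, M3=0, M4=1 [stuck-at-1], M5=0, M6=0.
So Y = 0. (Without the fault it would be 1.)

0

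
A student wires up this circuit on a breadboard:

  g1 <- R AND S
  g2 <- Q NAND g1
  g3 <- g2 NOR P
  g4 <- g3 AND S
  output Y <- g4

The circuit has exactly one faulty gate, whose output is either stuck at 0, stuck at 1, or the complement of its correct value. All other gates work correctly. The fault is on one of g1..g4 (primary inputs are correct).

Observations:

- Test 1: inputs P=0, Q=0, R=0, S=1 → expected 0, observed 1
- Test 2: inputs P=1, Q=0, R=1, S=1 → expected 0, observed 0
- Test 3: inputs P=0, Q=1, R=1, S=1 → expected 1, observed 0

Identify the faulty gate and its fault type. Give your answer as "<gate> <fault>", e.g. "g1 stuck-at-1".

g2 inverted output

Fault-free values for test 1 (P=0, Q=0, R=0, S=1): g1=0, g2=1, g3=0, g4=0, giving Y=0. Observed 1.
Test 1: faults giving observed 1 are {g2 stuck-at-0, g2 inverted output, g3 stuck-at-1, g3 inverted output, g4 stuck-at-1, g4 inverted output}.
Test 2 (P=1, Q=0, R=1, S=1): fault-free g1=1, g2=1, g3=0, g4=0 → 0; observed 0. Eliminates g3 stuck-at-1, g3 inverted output, g4 stuck-at-1, g4 inverted output.
Test 3 (P=0, Q=1, R=1, S=1): fault-free g1=1, g2=0, g3=1, g4=1 → 1; observed 0. Eliminates g2 stuck-at-0.
Only g2 inverted output is consistent with every test.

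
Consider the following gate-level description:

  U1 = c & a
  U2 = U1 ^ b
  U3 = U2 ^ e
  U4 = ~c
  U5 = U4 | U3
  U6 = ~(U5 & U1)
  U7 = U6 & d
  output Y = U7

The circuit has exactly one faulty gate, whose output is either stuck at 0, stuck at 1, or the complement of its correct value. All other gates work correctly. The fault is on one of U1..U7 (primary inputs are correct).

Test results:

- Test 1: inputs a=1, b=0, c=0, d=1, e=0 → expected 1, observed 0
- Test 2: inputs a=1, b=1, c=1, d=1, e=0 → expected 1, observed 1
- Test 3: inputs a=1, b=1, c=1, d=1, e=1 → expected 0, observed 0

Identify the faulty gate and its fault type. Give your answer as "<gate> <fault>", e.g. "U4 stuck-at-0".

U1 stuck-at-1

Fault-free values for test 1 (a=1, b=0, c=0, d=1, e=0): U1=0, U2=0, U3=0, U4=1, U5=1, U6=1, U7=1, giving Y=1. Observed 0.
Test 1: faults giving observed 0 are {U1 stuck-at-1, U1 inverted output, U6 stuck-at-0, U6 inverted output, U7 stuck-at-0, U7 inverted output}.
Test 2 (a=1, b=1, c=1, d=1, e=0): fault-free U1=1, U2=0, U3=0, U4=0, U5=0, U6=1, U7=1 → 1; observed 1. Eliminates U6 stuck-at-0, U6 inverted output, U7 stuck-at-0, U7 inverted output.
Test 3 (a=1, b=1, c=1, d=1, e=1): fault-free U1=1, U2=0, U3=1, U4=0, U5=1, U6=0, U7=0 → 0; observed 0. Eliminates U1 inverted output.
Only U1 stuck-at-1 is consistent with every test.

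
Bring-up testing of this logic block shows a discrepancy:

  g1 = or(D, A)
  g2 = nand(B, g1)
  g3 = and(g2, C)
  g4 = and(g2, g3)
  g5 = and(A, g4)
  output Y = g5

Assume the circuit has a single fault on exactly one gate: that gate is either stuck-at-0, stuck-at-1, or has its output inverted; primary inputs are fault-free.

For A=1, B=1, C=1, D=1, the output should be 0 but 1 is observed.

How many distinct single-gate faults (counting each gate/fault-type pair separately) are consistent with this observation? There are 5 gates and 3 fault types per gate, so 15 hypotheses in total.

Fault-free: g1=1, g2=0, g3=0, g4=0, g5=0 → 0. Observed 1.
  g1: stuck-at-0, inverted output ✓; others ✗
  g2: stuck-at-1, inverted output ✓; others ✗
  g3: none of the 3 fault types match ✗
  g4: stuck-at-1, inverted output ✓; others ✗
  g5: stuck-at-1, inverted output ✓; others ✗
Consistent faults: {g1 stuck-at-0, g1 inverted output, g2 stuck-at-1, g2 inverted output, g4 stuck-at-1, g4 inverted output, g5 stuck-at-1, g5 inverted output} — 8 in all.

8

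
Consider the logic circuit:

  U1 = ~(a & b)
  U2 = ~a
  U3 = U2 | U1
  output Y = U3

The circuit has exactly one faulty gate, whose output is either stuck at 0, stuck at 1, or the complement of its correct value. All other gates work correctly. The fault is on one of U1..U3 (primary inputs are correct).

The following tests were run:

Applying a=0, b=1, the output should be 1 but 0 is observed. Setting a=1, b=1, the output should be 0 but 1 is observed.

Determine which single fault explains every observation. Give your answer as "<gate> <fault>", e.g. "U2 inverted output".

Fault-free values for test 1 (a=0, b=1): U1=1, U2=1, U3=1, giving Y=1. Observed 0.
Test 1: faults giving observed 0 are {U3 stuck-at-0, U3 inverted output}.
Test 2 (a=1, b=1): fault-free U1=0, U2=0, U3=0 → 0; observed 1. Eliminates U3 stuck-at-0.
Only U3 inverted output is consistent with every test.

U3 inverted output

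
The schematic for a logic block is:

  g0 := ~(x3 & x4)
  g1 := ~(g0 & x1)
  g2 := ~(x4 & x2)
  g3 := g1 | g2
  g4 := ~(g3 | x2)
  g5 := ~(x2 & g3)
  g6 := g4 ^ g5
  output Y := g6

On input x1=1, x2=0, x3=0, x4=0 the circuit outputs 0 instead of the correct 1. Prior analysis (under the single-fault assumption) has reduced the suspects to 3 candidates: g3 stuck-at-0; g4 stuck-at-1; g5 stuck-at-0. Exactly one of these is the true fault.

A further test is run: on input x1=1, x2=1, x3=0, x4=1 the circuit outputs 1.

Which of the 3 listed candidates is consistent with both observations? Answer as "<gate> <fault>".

g3 stuck-at-0

Evaluate each candidate on input x1=1, x2=1, x3=0, x4=1:
  g3 stuck-at-0: g0=1, g1=0, g2=0, g3=0 [stuck-at-0], g4=0, g5=1, g6=1 → 1 — matches
  g4 stuck-at-1: g0=1, g1=0, g2=0, g3=0, g4=1 [stuck-at-1], g5=1, g6=0 → 0 — eliminated
  g5 stuck-at-0: g0=1, g1=0, g2=0, g3=0, g4=0, g5=0 [stuck-at-0], g6=0 → 0 — eliminated
Only g3 stuck-at-0 reproduces the observed 1.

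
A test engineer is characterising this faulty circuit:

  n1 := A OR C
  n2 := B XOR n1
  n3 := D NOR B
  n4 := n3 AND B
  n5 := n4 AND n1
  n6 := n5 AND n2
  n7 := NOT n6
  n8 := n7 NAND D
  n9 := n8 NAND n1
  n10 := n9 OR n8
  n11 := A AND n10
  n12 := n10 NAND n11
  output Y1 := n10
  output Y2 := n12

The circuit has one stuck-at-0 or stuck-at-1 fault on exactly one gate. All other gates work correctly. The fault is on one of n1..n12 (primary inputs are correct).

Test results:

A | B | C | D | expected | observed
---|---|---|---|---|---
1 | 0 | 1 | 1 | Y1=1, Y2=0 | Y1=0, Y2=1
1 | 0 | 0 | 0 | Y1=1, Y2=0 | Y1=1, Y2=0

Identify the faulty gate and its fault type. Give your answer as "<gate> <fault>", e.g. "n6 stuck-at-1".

Fault-free values for test 1 (A=1, B=0, C=1, D=1): n1=1, n2=1, n3=0, n4=0, n5=0, n6=0, n7=1, n8=0, n9=1, n10=1, n11=1, n12=0, giving Y1=1, Y2=0. Observed Y1=0, Y2=1.
Test 1: faults giving observed Y1=0, Y2=1 are {n9 stuck-at-0, n10 stuck-at-0}.
Test 2 (A=1, B=0, C=0, D=0): fault-free n1=1, n2=1, n3=1, n4=0, n5=0, n6=0, n7=1, n8=1, n9=0, n10=1, n11=1, n12=0 → Y1=1, Y2=0; observed Y1=1, Y2=0. Eliminates n10 stuck-at-0.
Only n9 stuck-at-0 is consistent with every test.

n9 stuck-at-0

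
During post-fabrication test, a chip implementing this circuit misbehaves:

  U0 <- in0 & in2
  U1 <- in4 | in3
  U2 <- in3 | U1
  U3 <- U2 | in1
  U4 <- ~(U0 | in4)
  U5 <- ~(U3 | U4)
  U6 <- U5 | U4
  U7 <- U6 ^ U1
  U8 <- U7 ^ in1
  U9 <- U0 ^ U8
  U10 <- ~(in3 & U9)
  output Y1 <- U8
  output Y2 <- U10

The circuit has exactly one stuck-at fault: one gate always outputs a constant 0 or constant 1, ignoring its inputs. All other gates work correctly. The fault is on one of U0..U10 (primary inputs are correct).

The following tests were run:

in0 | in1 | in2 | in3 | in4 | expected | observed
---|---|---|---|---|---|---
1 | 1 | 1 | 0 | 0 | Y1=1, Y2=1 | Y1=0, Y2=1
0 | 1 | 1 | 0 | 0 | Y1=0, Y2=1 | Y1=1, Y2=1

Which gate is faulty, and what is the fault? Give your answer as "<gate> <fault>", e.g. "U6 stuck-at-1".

U1 stuck-at-1

Fault-free values for test 1 (in0=1, in1=1, in2=1, in3=0, in4=0): U0=1, U1=0, U2=0, U3=1, U4=0, U5=0, U6=0, U7=0, U8=1, U9=0, U10=1, giving Y1=1, Y2=1. Observed Y1=0, Y2=1.
Test 1: faults giving observed Y1=0, Y2=1 are {U0 stuck-at-0, U1 stuck-at-1, U3 stuck-at-0, U4 stuck-at-1, U5 stuck-at-1, U6 stuck-at-1, U7 stuck-at-1, U8 stuck-at-0}.
Test 2 (in0=0, in1=1, in2=1, in3=0, in4=0): fault-free U0=0, U1=0, U2=0, U3=1, U4=1, U5=0, U6=1, U7=1, U8=0, U9=0, U10=1 → Y1=0, Y2=1; observed Y1=1, Y2=1. Eliminates U0 stuck-at-0, U3 stuck-at-0, U4 stuck-at-1, U5 stuck-at-1, U6 stuck-at-1, U7 stuck-at-1, U8 stuck-at-0.
Only U1 stuck-at-1 is consistent with every test.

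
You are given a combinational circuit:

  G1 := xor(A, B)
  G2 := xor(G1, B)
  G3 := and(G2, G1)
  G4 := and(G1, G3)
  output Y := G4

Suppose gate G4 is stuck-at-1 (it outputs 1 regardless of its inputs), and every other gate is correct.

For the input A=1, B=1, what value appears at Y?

Propagate with G4 forced: G1=0, G2=1, G3=0, G4=1 [stuck-at-1].
So Y = 1. (Without the fault it would be 0.)

1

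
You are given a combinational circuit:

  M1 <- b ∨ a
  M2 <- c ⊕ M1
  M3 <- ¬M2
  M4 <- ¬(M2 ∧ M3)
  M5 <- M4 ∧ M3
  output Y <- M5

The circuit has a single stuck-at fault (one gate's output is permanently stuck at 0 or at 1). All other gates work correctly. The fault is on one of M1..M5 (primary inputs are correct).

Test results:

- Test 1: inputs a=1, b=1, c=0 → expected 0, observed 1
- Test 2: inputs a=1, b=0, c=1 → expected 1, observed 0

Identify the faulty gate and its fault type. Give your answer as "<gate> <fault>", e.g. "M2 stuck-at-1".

M1 stuck-at-0

Fault-free values for test 1 (a=1, b=1, c=0): M1=1, M2=1, M3=0, M4=1, M5=0, giving Y=0. Observed 1.
Test 1: faults giving observed 1 are {M1 stuck-at-0, M2 stuck-at-0, M5 stuck-at-1}.
Test 2 (a=1, b=0, c=1): fault-free M1=1, M2=0, M3=1, M4=1, M5=1 → 1; observed 0. Eliminates M2 stuck-at-0, M5 stuck-at-1.
Only M1 stuck-at-0 is consistent with every test.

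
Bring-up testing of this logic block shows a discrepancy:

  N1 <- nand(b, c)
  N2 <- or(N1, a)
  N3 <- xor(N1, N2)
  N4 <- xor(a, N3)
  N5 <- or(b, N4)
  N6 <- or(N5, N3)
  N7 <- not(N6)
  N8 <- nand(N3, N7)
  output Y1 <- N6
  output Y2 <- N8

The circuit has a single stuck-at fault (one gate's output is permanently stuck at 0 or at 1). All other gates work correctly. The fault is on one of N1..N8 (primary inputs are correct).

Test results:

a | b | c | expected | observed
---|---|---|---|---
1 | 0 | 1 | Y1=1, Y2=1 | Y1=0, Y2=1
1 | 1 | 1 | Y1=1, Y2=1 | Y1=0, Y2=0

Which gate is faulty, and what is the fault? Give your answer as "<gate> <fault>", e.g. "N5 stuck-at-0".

N6 stuck-at-0

Fault-free values for test 1 (a=1, b=0, c=1): N1=1, N2=1, N3=0, N4=1, N5=1, N6=1, N7=0, N8=1, giving Y1=1, Y2=1. Observed Y1=0, Y2=1.
Test 1: faults giving observed Y1=0, Y2=1 are {N4 stuck-at-0, N5 stuck-at-0, N6 stuck-at-0}.
Test 2 (a=1, b=1, c=1): fault-free N1=0, N2=1, N3=1, N4=0, N5=1, N6=1, N7=0, N8=1 → Y1=1, Y2=1; observed Y1=0, Y2=0. Eliminates N4 stuck-at-0, N5 stuck-at-0.
Only N6 stuck-at-0 is consistent with every test.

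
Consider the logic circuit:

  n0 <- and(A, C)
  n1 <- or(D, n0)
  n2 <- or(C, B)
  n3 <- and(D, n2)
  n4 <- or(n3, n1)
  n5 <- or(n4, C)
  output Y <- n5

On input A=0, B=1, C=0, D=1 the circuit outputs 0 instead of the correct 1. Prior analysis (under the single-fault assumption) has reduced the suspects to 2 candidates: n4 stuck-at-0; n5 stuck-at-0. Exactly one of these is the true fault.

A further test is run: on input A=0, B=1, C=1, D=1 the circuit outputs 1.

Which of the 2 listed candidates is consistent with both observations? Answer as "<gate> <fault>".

n4 stuck-at-0

Evaluate each candidate on input A=0, B=1, C=1, D=1:
  n4 stuck-at-0: n0=0, n1=1, n2=1, n3=1, n4=0 [stuck-at-0], n5=1 → 1 — matches
  n5 stuck-at-0: n0=0, n1=1, n2=1, n3=1, n4=1, n5=0 [stuck-at-0] → 0 — eliminated
Only n4 stuck-at-0 reproduces the observed 1.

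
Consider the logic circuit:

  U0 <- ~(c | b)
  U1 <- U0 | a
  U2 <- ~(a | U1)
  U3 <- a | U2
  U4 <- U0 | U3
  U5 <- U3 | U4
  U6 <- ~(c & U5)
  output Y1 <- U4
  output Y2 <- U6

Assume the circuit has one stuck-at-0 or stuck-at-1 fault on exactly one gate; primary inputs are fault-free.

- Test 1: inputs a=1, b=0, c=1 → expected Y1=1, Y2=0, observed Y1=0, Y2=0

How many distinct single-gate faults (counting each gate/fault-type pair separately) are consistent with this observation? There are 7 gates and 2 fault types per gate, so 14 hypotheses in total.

1

Fault-free: U0=0, U1=1, U2=0, U3=1, U4=1, U5=1, U6=0 → Y1=1, Y2=0. Observed Y1=0, Y2=0.
  U0 stuck-at-0: output Y1=1, Y2=0 ✗
  U0 stuck-at-1: output Y1=1, Y2=0 ✗
  U1 stuck-at-0: output Y1=1, Y2=0 ✗
  U1 stuck-at-1: output Y1=1, Y2=0 ✗
  U2 stuck-at-0: output Y1=1, Y2=0 ✗
  U2 stuck-at-1: output Y1=1, Y2=0 ✗
  U3 stuck-at-0: output Y1=0, Y2=1 ✗
  U3 stuck-at-1: output Y1=1, Y2=0 ✗
  U4 stuck-at-0: output Y1=0, Y2=0 ✓
  U4 stuck-at-1: output Y1=1, Y2=0 ✗
  U5 stuck-at-0: output Y1=1, Y2=1 ✗
  U5 stuck-at-1: output Y1=1, Y2=0 ✗
  U6 stuck-at-0: output Y1=1, Y2=0 ✗
  U6 stuck-at-1: output Y1=1, Y2=1 ✗
Consistent faults: {U4 stuck-at-0} — 1 in all.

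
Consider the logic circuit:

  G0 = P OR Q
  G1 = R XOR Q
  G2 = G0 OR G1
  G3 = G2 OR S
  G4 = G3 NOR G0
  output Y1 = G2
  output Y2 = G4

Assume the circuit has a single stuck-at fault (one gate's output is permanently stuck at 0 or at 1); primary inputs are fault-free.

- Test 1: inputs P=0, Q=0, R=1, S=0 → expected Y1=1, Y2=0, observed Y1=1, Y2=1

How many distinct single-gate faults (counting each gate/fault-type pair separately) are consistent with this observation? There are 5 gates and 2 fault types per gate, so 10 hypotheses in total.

2

Fault-free: G0=0, G1=1, G2=1, G3=1, G4=0 → Y1=1, Y2=0. Observed Y1=1, Y2=1.
  G0 stuck-at-0: output Y1=1, Y2=0 ✗
  G0 stuck-at-1: output Y1=1, Y2=0 ✗
  G1 stuck-at-0: output Y1=0, Y2=1 ✗
  G1 stuck-at-1: output Y1=1, Y2=0 ✗
  G2 stuck-at-0: output Y1=0, Y2=1 ✗
  G2 stuck-at-1: output Y1=1, Y2=0 ✗
  G3 stuck-at-0: output Y1=1, Y2=1 ✓
  G3 stuck-at-1: output Y1=1, Y2=0 ✗
  G4 stuck-at-0: output Y1=1, Y2=0 ✗
  G4 stuck-at-1: output Y1=1, Y2=1 ✓
Consistent faults: {G3 stuck-at-0, G4 stuck-at-1} — 2 in all.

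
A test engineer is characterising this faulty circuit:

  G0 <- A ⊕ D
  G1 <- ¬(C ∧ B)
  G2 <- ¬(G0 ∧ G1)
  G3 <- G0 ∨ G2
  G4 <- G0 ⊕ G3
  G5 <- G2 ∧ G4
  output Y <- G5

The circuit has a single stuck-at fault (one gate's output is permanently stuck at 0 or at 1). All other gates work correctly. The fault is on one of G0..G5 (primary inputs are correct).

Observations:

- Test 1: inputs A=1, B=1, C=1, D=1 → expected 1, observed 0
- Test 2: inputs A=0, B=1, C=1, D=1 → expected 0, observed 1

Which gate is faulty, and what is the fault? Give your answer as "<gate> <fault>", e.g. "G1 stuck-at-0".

Fault-free values for test 1 (A=1, B=1, C=1, D=1): G0=0, G1=0, G2=1, G3=1, G4=1, G5=1, giving Y=1. Observed 0.
Test 1: faults giving observed 0 are {G0 stuck-at-1, G2 stuck-at-0, G3 stuck-at-0, G4 stuck-at-0, G5 stuck-at-0}.
Test 2 (A=0, B=1, C=1, D=1): fault-free G0=1, G1=0, G2=1, G3=1, G4=0, G5=0 → 0; observed 1. Eliminates G0 stuck-at-1, G2 stuck-at-0, G4 stuck-at-0, G5 stuck-at-0.
Only G3 stuck-at-0 is consistent with every test.

G3 stuck-at-0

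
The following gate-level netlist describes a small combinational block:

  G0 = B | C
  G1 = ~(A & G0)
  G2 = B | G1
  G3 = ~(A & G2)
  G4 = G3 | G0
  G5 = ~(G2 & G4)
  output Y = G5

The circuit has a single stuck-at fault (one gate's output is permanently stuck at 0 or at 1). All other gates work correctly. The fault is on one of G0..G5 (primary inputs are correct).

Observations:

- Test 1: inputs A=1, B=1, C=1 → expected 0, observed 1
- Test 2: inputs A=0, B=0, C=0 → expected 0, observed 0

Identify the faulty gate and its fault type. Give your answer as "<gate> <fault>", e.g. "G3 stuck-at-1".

G0 stuck-at-0

Fault-free values for test 1 (A=1, B=1, C=1): G0=1, G1=0, G2=1, G3=0, G4=1, G5=0, giving Y=0. Observed 1.
Test 1: faults giving observed 1 are {G0 stuck-at-0, G2 stuck-at-0, G4 stuck-at-0, G5 stuck-at-1}.
Test 2 (A=0, B=0, C=0): fault-free G0=0, G1=1, G2=1, G3=1, G4=1, G5=0 → 0; observed 0. Eliminates G2 stuck-at-0, G4 stuck-at-0, G5 stuck-at-1.
Only G0 stuck-at-0 is consistent with every test.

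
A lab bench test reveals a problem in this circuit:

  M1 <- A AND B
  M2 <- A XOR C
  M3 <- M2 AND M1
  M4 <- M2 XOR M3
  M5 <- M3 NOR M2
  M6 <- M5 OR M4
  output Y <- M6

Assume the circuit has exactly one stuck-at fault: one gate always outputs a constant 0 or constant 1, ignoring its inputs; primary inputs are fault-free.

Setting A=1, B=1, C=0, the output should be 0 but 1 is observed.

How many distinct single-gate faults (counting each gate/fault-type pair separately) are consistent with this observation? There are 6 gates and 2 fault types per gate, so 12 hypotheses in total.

6

Fault-free: M1=1, M2=1, M3=1, M4=0, M5=0, M6=0 → 0. Observed 1.
  M1 stuck-at-0: output 1 ✓
  M1 stuck-at-1: output 0 ✗
  M2 stuck-at-0: output 1 ✓
  M2 stuck-at-1: output 0 ✗
  M3 stuck-at-0: output 1 ✓
  M3 stuck-at-1: output 0 ✗
  M4 stuck-at-0: output 0 ✗
  M4 stuck-at-1: output 1 ✓
  M5 stuck-at-0: output 0 ✗
  M5 stuck-at-1: output 1 ✓
  M6 stuck-at-0: output 0 ✗
  M6 stuck-at-1: output 1 ✓
Consistent faults: {M1 stuck-at-0, M2 stuck-at-0, M3 stuck-at-0, M4 stuck-at-1, M5 stuck-at-1, M6 stuck-at-1} — 6 in all.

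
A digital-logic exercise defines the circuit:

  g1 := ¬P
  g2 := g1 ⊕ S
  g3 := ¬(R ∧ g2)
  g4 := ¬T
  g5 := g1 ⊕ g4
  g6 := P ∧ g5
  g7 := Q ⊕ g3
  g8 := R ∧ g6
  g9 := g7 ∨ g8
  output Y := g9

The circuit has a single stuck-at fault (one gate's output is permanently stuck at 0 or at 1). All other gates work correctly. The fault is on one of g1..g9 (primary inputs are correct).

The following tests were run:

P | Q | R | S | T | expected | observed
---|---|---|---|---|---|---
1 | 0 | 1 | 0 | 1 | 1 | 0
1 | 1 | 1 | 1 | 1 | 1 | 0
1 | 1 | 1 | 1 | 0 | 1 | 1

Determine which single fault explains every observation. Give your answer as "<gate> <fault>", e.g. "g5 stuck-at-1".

g7 stuck-at-0

Fault-free values for test 1 (P=1, Q=0, R=1, S=0, T=1): g1=0, g2=0, g3=1, g4=0, g5=0, g6=0, g7=1, g8=0, g9=1, giving Y=1. Observed 0.
Test 1: faults giving observed 0 are {g2 stuck-at-1, g3 stuck-at-0, g7 stuck-at-0, g9 stuck-at-0}.
Test 2 (P=1, Q=1, R=1, S=1, T=1): fault-free g1=0, g2=1, g3=0, g4=0, g5=0, g6=0, g7=1, g8=0, g9=1 → 1; observed 0. Eliminates g2 stuck-at-1, g3 stuck-at-0.
Test 3 (P=1, Q=1, R=1, S=1, T=0): fault-free g1=0, g2=1, g3=0, g4=1, g5=1, g6=1, g7=1, g8=1, g9=1 → 1; observed 1. Eliminates g9 stuck-at-0.
Only g7 stuck-at-0 is consistent with every test.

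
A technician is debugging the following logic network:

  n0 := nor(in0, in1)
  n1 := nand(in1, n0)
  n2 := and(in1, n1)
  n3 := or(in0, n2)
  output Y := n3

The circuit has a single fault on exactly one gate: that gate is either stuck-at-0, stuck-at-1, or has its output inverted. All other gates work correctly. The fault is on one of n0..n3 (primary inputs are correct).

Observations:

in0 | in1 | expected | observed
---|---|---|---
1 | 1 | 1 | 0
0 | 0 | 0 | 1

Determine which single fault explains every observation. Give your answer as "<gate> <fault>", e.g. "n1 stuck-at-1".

Fault-free values for test 1 (in0=1, in1=1): n0=0, n1=1, n2=1, n3=1, giving Y=1. Observed 0.
Test 1: faults giving observed 0 are {n3 stuck-at-0, n3 inverted output}.
Test 2 (in0=0, in1=0): fault-free n0=1, n1=1, n2=0, n3=0 → 0; observed 1. Eliminates n3 stuck-at-0.
Only n3 inverted output is consistent with every test.

n3 inverted output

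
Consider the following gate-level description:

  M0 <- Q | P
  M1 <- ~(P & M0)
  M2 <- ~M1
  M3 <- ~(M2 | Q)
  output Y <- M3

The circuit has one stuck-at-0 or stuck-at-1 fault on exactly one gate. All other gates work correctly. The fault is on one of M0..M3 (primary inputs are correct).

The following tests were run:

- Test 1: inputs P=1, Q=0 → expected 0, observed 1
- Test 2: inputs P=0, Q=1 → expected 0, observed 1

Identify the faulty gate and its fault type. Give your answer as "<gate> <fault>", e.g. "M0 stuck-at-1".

M3 stuck-at-1

Fault-free values for test 1 (P=1, Q=0): M0=1, M1=0, M2=1, M3=0, giving Y=0. Observed 1.
Test 1: faults giving observed 1 are {M0 stuck-at-0, M1 stuck-at-1, M2 stuck-at-0, M3 stuck-at-1}.
Test 2 (P=0, Q=1): fault-free M0=1, M1=1, M2=0, M3=0 → 0; observed 1. Eliminates M0 stuck-at-0, M1 stuck-at-1, M2 stuck-at-0.
Only M3 stuck-at-1 is consistent with every test.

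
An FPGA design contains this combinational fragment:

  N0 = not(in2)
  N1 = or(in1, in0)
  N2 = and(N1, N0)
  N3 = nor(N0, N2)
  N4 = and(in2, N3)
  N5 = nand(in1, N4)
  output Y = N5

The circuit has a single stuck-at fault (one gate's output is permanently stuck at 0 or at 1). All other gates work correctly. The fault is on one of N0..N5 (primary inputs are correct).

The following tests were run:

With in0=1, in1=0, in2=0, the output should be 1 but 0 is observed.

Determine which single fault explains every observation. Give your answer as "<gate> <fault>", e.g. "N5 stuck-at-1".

Fault-free values for test 1 (in0=1, in1=0, in2=0): N0=1, N1=1, N2=1, N3=0, N4=0, N5=1, giving Y=1. Observed 0.
Test 1: faults giving observed 0 are {N5 stuck-at-0}.
Only N5 stuck-at-0 is consistent with every test.

N5 stuck-at-0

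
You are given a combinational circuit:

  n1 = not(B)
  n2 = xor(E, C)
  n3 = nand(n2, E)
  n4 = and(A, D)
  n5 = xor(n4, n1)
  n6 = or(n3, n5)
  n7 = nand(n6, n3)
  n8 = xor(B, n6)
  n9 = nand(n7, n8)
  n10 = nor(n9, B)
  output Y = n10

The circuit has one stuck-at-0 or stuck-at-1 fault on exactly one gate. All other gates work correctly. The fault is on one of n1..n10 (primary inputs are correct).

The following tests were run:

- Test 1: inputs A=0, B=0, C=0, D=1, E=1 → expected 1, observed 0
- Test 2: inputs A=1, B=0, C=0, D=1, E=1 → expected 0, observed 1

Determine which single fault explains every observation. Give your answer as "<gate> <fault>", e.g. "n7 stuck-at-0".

Fault-free values for test 1 (A=0, B=0, C=0, D=1, E=1): n1=1, n2=1, n3=0, n4=0, n5=1, n6=1, n7=1, n8=1, n9=0, n10=1, giving Y=1. Observed 0.
Test 1: faults giving observed 0 are {n1 stuck-at-0, n2 stuck-at-0, n3 stuck-at-1, n4 stuck-at-1, n5 stuck-at-0, n6 stuck-at-0, n7 stuck-at-0, n8 stuck-at-0, n9 stuck-at-1, n10 stuck-at-0}.
Test 2 (A=1, B=0, C=0, D=1, E=1): fault-free n1=1, n2=1, n3=0, n4=1, n5=0, n6=0, n7=1, n8=0, n9=1, n10=0 → 0; observed 1. Eliminates n2 stuck-at-0, n3 stuck-at-1, n4 stuck-at-1, n5 stuck-at-0, n6 stuck-at-0, n7 stuck-at-0, n8 stuck-at-0, n9 stuck-at-1, n10 stuck-at-0.
Only n1 stuck-at-0 is consistent with every test.

n1 stuck-at-0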